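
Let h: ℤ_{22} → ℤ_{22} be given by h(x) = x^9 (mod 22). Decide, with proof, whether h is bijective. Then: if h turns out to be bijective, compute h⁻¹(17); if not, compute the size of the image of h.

Computing x^9 mod 22 for each x (by repeated squaring, reducing mod 22 at every step), the values h(0), h(1), …, h(21) are: 0, 1, 6, 15, 14, 9, 2, 19, 18, 5, 10, 11, 12, 17, 4, 3, 20, 13, 8, 7, 16, 21.
Every element of ℤ_{22} appears exactly once in this list, so h is a bijection, and in particular bijective.
Since h is bijective, we read off the preimage of 17 from the same table: h(13) = 17, so h⁻¹(17) = 13.

13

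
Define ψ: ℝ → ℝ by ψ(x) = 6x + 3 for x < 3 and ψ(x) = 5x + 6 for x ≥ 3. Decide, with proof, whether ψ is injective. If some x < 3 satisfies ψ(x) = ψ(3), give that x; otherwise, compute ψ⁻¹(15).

Both pieces are strictly increasing (slopes 6 and 5), so each is injective on its own interval.
The left piece maps (−∞, 3) onto (−∞, 21); the right piece maps [3, ∞) onto [21, ∞).
These images are disjoint, so no value is attained by both pieces. Thus ψ is injective.
Because the two images are disjoint, no x < 3 has ψ(x) = ψ(3), so we compute ψ⁻¹(15): 15 lies in (−∞, 21), so solve 6x + 3 = 15: x = (15 − 3)/6 = 2.

2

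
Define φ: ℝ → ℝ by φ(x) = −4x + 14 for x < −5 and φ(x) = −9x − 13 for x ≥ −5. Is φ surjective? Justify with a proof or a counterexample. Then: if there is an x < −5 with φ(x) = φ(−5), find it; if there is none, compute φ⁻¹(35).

-21/4

Both pieces are strictly decreasing (slopes −4 and −9), so each is injective on its own interval.
The left piece maps (−∞, −5) onto (34, ∞); the right piece maps [−5, ∞) onto (−∞, 32].
The union (34, ∞) ∪ (−∞, 32] omits the interval between 34 and 32; in particular 34 has no preimage. So φ is not surjective.
Because the two images are disjoint, no x < −5 has φ(x) = φ(−5), so we compute φ⁻¹(35): 35 lies in (34, ∞), so solve −4x + 14 = 35: x = (35 − 14)/(−4) = −21/4.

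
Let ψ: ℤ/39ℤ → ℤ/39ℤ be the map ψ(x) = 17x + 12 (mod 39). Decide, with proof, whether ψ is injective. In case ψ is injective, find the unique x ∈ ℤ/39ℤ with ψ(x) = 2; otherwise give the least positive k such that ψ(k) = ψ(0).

4

If ψ(s) = ψ(t), then 17s ≡ 17t (mod 39). Because gcd(17, 39) = 1, we may cancel 17 to get s ≡ t (mod 39).
Thus ψ is injective.
We now compute 17⁻¹ mod 39 explicitly. Euclid's algorithm: 39 = 2·17 + 5, 17 = 3·5 + 2, 5 = 2·2 + 1; back-substituting gives 1 = 23·17 − 10·39, so 17⁻¹ ≡ 23 (mod 39).
Since ψ is injective, we find ψ⁻¹(2): we need 17x ≡ 2 − 12 ≡ 29 (mod 39). Using 17⁻¹ = 23: x ≡ 23·29 = 667 = 17·39 + 4, so x = 4.
Check: ψ(4) = 17·4 + 12 = 80 = 2·39 + 2 ≡ 2 (mod 39).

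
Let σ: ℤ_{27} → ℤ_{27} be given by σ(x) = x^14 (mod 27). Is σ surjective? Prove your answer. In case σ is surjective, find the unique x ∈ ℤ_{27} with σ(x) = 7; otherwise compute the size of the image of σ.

σ(0) = 0^14 = 0.
σ(3): Repeated squaring mod 27: 3^1 ≡ 3, 3^2 ≡ 3² = 9, 3^4 ≡ 9² = 81 ≡ 0, 3^8 ≡ 0² = 0. Since 14 = 8 + 4 + 2, 3^14 ≡ 0·0·9: 0·0 = 0, then 0·9 = 0. So 3^14 ≡ 0 (mod 27).
So σ(0) = σ(3) = 0 while 0 ≠ 3, thus σ is not injective.
A non-injective map from the 27-element set ℤ_{27} to itself takes at most 26 distinct values, so it cannot be surjective. Hence σ is not surjective.
Since σ is not surjective, we determine |image(σ)|. Computing x^14 mod 27 for each x (by repeated squaring, reducing mod 27 at every step), the values σ(0), σ(1), …, σ(26) are: 0, 1, 22, 0, 25, 7, 0, 13, 10, 0, 19, 4, 0, 16, 16, 0, 4, 19, 0, 10, 13, 0, 7, 25, 0, 22, 1.
The distinct values are {0, 1, 4, 7, 10, 13, 16, 19, 22, 25}; there are 10 of them.

10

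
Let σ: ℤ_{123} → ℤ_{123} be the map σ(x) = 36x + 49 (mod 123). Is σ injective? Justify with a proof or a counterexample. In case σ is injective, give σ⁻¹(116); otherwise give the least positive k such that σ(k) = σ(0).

41

Recall that injectivity means: for all s, t in the domain, σ(s) = σ(t) implies s = t.
We have gcd(36, 123) = 3 > 1. Taking s = 0 and t = 41: σ(0) = 49 and σ(41) = 36·41 + 49 = 1525 ≡ 49 (mod 123).
So σ(0) = σ(41) while 0 ≠ 41, therefore σ is not injective.
Since σ is not injective, we find the least positive k with σ(k) = σ(0): this means 36k ≡ 0 (mod 123), i.e. 123 ∣ 36k. Since gcd(36, 123) = 3, dividing through by 3 this holds exactly when 41 ∣ 12k, and as gcd(12, 41) = 1, exactly when 41 ∣ k.
The smallest positive such k is 41.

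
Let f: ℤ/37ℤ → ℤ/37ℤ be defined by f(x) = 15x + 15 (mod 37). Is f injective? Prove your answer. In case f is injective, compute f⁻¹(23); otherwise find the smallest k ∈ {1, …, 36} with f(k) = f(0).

3

Recall that injectivity means: for all x_1, x_2 in the domain, f(x_1) = f(x_2) implies x_1 = x_2.
If f(x_1) = f(x_2), then 15x_1 ≡ 15x_2 (mod 37). Because gcd(15, 37) = 1, we may cancel 15 to get x_1 ≡ x_2 (mod 37).
So f is injective.
We now compute 15⁻¹ mod 37 explicitly. Euclid's algorithm: 37 = 2·15 + 7, 15 = 2·7 + 1; back-substituting gives 1 = 5·15 − 2·37, so 15⁻¹ ≡ 5 (mod 37).
Since f is injective, we compute f⁻¹(23): solve 15x + 15 ≡ 23 (mod 37), i.e. 15x ≡ 8 (mod 37).
Multiplying by 15⁻¹ = 5 gives x ≡ 5·8 = 40 = 1·37 + 3 ≡ 3 (mod 37).
Check: f(3) = 15·3 + 15 = 60 = 1·37 + 23 ≡ 23 (mod 37).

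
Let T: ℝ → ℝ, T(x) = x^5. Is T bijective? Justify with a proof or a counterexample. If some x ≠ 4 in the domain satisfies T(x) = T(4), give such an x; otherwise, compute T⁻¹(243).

3

On ℝ, x ↦ x^5 is strictly increasing (injective) and for any y ∈ ℝ the 5th root y^{1/5} lies in ℝ (surjective). So T is bijective.
Since x ↦ x^5 is strictly increasing on ℝ, it is injective there, so no x ≠ 4 in the domain has T(x) = T(4). We therefore compute T⁻¹(243) = 243^{1/5} = 3 (indeed 3^5 = 243).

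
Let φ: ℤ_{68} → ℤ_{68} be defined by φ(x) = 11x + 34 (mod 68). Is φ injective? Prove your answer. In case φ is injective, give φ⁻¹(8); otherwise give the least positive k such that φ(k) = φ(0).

10

Recall: injectivity means: for all x_1, x_2 in the domain, φ(x_1) = φ(x_2) implies x_1 = x_2.
If φ(x_1) = φ(x_2), then 11x_1 ≡ 11x_2 (mod 68). Because gcd(11, 68) = 1, we may cancel 11 to get x_1 ≡ x_2 (mod 68).
Hence φ is injective.
We now compute 11⁻¹ mod 68 explicitly. Euclid's algorithm: 68 = 6·11 + 2, 11 = 5·2 + 1; back-substituting gives 1 = 31·11 − 5·68, so 11⁻¹ ≡ 31 (mod 68).
Since φ is injective, we find φ⁻¹(8): we need 11x ≡ 8 − 34 ≡ 42 (mod 68). Using 11⁻¹ = 31: x ≡ 31·42 = 1302 = 19·68 + 10, so x = 10.
Check: φ(10) = 11·10 + 34 = 144 = 2·68 + 8 ≡ 8 (mod 68).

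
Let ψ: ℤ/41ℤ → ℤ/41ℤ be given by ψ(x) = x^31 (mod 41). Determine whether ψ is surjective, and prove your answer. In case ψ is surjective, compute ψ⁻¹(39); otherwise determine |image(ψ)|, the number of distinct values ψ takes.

2

Since 41 is prime, the nonzero elements of ℤ/41ℤ form a cyclic group of order 40.
As gcd(31, 40) = 1, raising to the 31st power is a bijection on this group: if a^31 ≡ b^31 then (ab^{−1})^31 = 1, and the only element of order dividing gcd(31, 40) = 1 is 1, so a = b.
With ψ(0) = 0 this makes ψ injective on all of ℤ/41ℤ, hence bijective (finite equal-size domain and codomain). In particular ψ is surjective.
Since ψ is surjective, we find the preimage of 39. The inverse of x ↦ x^31 on (ℤ/41ℤ)^× is x ↦ x^31, because 31·31 = 961 = 24·40 + 1 ≡ 1 (mod 40) and x^{40} = 1 for x ≠ 0 (Fermat). So ψ⁻¹(39) = 39^31 mod 41.
Repeated squaring mod 41: 39^1 ≡ 39, 39^2 ≡ 39² = 1521 ≡ 4, 39^4 ≡ 4² = 16, 39^8 ≡ 16² = 256 ≡ 10, 39^16 ≡ 10² = 100 ≡ 18. Since 31 = 16 + 8 + 4 + 2 + 1, 39^31 ≡ 18·10·16·4·39: 18·10 = 180 ≡ 16, then 16·16 = 256 ≡ 10, then 10·4 = 40, then 40·39 = 1560 ≡ 2. So 39^31 ≡ 2 (mod 41).
Hence ψ⁻¹(39) = 2.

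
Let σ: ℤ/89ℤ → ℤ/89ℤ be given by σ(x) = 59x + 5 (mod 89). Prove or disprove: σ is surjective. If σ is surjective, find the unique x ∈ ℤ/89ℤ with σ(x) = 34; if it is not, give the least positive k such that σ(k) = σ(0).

2

Recall that surjectivity means every element of the codomain has a preimage under σ.
Since gcd(59, 89) = 1, 59 is invertible modulo 89. Euclid's algorithm: 89 = 1·59 + 30, 59 = 1·30 + 29, 30 = 1·29 + 1; back-substituting gives 1 = 86·59 − 57·89, so 59⁻¹ ≡ 86 (mod 89).
Then y ↦ 86(y − 5) is a two-sided inverse to σ, so every y ∈ ℤ/89ℤ has a preimage.
So σ is surjective.
Since σ is surjective, we compute σ⁻¹(34): solve 59x + 5 ≡ 34 (mod 89), i.e. 59x ≡ 29 (mod 89).
Multiplying by 59⁻¹ = 86 gives x ≡ 86·29 = 2494 = 28·89 + 2 ≡ 2 (mod 89).
Check: σ(2) = 59·2 + 5 = 123 = 1·89 + 34 ≡ 34 (mod 89).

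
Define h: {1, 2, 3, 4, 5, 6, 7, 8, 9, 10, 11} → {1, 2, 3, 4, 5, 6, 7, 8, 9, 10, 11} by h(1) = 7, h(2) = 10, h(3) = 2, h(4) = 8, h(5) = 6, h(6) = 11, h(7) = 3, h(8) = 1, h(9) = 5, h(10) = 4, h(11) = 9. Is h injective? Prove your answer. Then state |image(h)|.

The values h(1), …, h(11) are 7, 10, 2, 8, 6, 11, 3, 1, 5, 4, 9 — all distinct.
So h(u) = h(v) only when u = v, and h is injective.
The image of h is {1, 2, 3, 4, 5, 6, 7, 8, 9, 10, 11}, which has 11 elements.

11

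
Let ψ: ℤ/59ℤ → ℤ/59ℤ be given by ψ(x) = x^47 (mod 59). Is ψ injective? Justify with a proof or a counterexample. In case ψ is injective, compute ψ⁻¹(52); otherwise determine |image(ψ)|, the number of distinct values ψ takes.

2

Since 59 is prime, the nonzero elements of ℤ/59ℤ form a cyclic group of order 58.
As gcd(47, 58) = 1, raising to the 47th power is a bijection on this group: if x_1^47 ≡ x_2^47 then (x_1x_2^{−1})^47 = 1, and the only element of order dividing gcd(47, 58) = 1 is 1, so x_1 = x_2.
With ψ(0) = 0 this makes ψ injective on all of ℤ/59ℤ, hence bijective (finite equal-size domain and codomain). In particular ψ is injective.
Since ψ is injective, we find the preimage of 52. The inverse of x ↦ x^47 on (ℤ/59ℤ)^× is x ↦ x^21, because 47·21 = 987 = 17·58 + 1 ≡ 1 (mod 58) and x^{58} = 1 for x ≠ 0 (Fermat). So ψ⁻¹(52) = 52^21 mod 59.
Repeated squaring mod 59: 52^1 ≡ 52, 52^2 ≡ 52² = 2704 ≡ 49, 52^4 ≡ 49² = 2401 ≡ 41, 52^8 ≡ 41² = 1681 ≡ 29, 52^16 ≡ 29² = 841 ≡ 15. Since 21 = 16 + 4 + 1, 52^21 ≡ 15·41·52: 15·41 = 615 ≡ 25, then 25·52 = 1300 ≡ 2. So 52^21 ≡ 2 (mod 59).
Hence ψ⁻¹(52) = 2.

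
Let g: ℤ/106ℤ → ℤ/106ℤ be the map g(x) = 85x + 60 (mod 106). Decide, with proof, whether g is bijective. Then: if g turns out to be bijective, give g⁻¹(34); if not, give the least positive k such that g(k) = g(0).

82

Recall: g is injective when g(u) = g(v) forces u = v.
Suppose g(u) = g(v) in ℤ/106ℤ. Then 85u + 60 ≡ 85v + 60 (mod 106), therefore 85(u − v) ≡ 0 (mod 106).
Since gcd(85, 106) = 1, 85 is invertible modulo 106, therefore u − v ≡ 0 (mod 106), i.e. u = v.
We now compute 85⁻¹ mod 106 explicitly. Euclid's algorithm: 106 = 1·85 + 21, 85 = 4·21 + 1; back-substituting gives 1 = 5·85 − 4·106, so 85⁻¹ ≡ 5 (mod 106).
For any y ∈ ℤ/106ℤ, x = 5(y − 60) mod 106 satisfies g(x) = 85·5(y − 60) + 60 ≡ y (since 85·5 ≡ 1 mod 106). So every y has a preimage.
Thus g is bijective.
Since g is bijective, we compute g⁻¹(34): solve 85x + 60 ≡ 34 (mod 106), i.e. 85x ≡ 80 (mod 106).
Multiplying by 85⁻¹ = 5 gives x ≡ 5·80 = 400 = 3·106 + 82 ≡ 82 (mod 106).
Check: g(82) = 85·82 + 60 = 7030 = 66·106 + 34 ≡ 34 (mod 106).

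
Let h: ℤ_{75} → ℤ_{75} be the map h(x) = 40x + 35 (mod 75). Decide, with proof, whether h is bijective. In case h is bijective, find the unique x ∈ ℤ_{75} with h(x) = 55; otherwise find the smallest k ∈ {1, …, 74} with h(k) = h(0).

We have gcd(40, 75) = 5 > 1. Taking x_1 = 0 and x_2 = 15: h(0) = 35 and h(15) = 40·15 + 35 = 635 ≡ 35 (mod 75).
So h(0) = h(15) while 0 ≠ 15, so h is not injective, hence not bijective.
Since h is not bijective, we find the least positive k with h(k) = h(0): this means 40k ≡ 0 (mod 75), i.e. 75 ∣ 40k. Since gcd(40, 75) = 5, dividing through by 5 this holds exactly when 15 ∣ 8k, and as gcd(8, 15) = 1, exactly when 15 ∣ k.
The smallest positive such k is 15.

15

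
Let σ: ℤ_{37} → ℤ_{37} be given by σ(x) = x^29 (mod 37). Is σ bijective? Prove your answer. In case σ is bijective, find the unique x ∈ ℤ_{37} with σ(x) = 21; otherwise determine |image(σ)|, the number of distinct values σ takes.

4

Since 37 is prime, the nonzero elements of ℤ_{37} form a cyclic group of order 36.
As gcd(29, 36) = 1, raising to the 29th power is a bijection on this group: if x_1^29 ≡ x_2^29 then (x_1x_2^{−1})^29 = 1, and the only element of order dividing gcd(29, 36) = 1 is 1, so x_1 = x_2.
With σ(0) = 0 this makes σ injective on all of ℤ_{37}, hence bijective (finite equal-size domain and codomain). In particular σ is bijective.
Since σ is bijective, we find the preimage of 21. The inverse of x ↦ x^29 on (ℤ_{37})^× is x ↦ x^5, because 29·5 = 145 = 4·36 + 1 ≡ 1 (mod 36) and x^{36} = 1 for x ≠ 0 (Fermat). So σ⁻¹(21) = 21^5 mod 37.
Repeated squaring mod 37: 21^1 ≡ 21, 21^2 ≡ 21² = 441 ≡ 34, 21^4 ≡ 34² = 1156 ≡ 9. Since 5 = 4 + 1, 21^5 ≡ 9·21: 9·21 = 189 ≡ 4. So 21^5 ≡ 4 (mod 37).
Hence σ⁻¹(21) = 4.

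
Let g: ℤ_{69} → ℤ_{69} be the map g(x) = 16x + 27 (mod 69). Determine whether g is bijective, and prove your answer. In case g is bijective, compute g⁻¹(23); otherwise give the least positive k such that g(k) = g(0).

17

If g(s) = g(t), then 16s ≡ 16t (mod 69). Because gcd(16, 69) = 1, we may cancel 16 to get s ≡ t (mod 69).
We now compute 16⁻¹ mod 69 explicitly. Euclid's algorithm: 69 = 4·16 + 5, 16 = 3·5 + 1; back-substituting gives 1 = 13·16 − 3·69, so 16⁻¹ ≡ 13 (mod 69).
Then y ↦ 13(y − 27) is a two-sided inverse to g, so every y ∈ ℤ_{69} has a preimage.
So g is bijective.
Since g is bijective, we find g⁻¹(23): we need 16x ≡ 23 − 27 ≡ 65 (mod 69). Using 16⁻¹ = 13: x ≡ 13·65 = 845 = 12·69 + 17, so x = 17.
Check: g(17) = 16·17 + 27 = 299 = 4·69 + 23 ≡ 23 (mod 69).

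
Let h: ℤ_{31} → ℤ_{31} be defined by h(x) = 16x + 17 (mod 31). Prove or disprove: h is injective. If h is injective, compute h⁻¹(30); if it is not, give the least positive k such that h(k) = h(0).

If h(x_1) = h(x_2), then 16x_1 ≡ 16x_2 (mod 31). Because gcd(16, 31) = 1, we may cancel 16 to get x_1 ≡ x_2 (mod 31).
Hence h is injective.
We now compute 16⁻¹ mod 31 explicitly. Euclid's algorithm: 31 = 1·16 + 15, 16 = 1·15 + 1; back-substituting gives 1 = 2·16 − 1·31, so 16⁻¹ ≡ 2 (mod 31).
Since h is injective, we find h⁻¹(30): we need 16x ≡ 30 − 17 ≡ 13 (mod 31). Using 16⁻¹ = 2: x ≡ 2·13 = 26, so x = 26.
Check: h(26) = 16·26 + 17 = 433 = 13·31 + 30 ≡ 30 (mod 31).

26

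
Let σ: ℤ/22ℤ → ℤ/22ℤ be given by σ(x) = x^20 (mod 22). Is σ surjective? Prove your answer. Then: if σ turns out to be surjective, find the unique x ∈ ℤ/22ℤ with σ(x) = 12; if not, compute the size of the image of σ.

4

σ(1) = 1^20 = 1.
σ(3): Repeated squaring mod 22: 3^1 ≡ 3, 3^2 ≡ 3² = 9, 3^4 ≡ 9² = 81 ≡ 15, 3^8 ≡ 15² = 225 ≡ 5, 3^16 ≡ 5² = 25 ≡ 3. Since 20 = 16 + 4, 3^20 ≡ 3·15: 3·15 = 45 ≡ 1. So 3^20 ≡ 1 (mod 22).
So σ(1) = σ(3) = 1 while 1 ≠ 3, so σ is not injective.
A non-injective map from the 22-element set ℤ/22ℤ to itself takes at most 21 distinct values, so it cannot be surjective. Therefore σ is not surjective.
Since σ is not surjective, we determine |image(σ)|. Computing x^20 mod 22 for each x (by repeated squaring, reducing mod 22 at every step), the values σ(0), σ(1), …, σ(21) are: 0, 1, 12, 1, 12, 1, 12, 1, 12, 1, 12, 11, 12, 1, 12, 1, 12, 1, 12, 1, 12, 1.
The distinct values are {0, 1, 11, 12}; there are 4 of them.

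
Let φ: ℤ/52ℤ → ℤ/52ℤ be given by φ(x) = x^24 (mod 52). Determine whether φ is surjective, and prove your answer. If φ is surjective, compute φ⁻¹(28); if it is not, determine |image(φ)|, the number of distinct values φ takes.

φ(1) = 1^24 = 1.
φ(3): Repeated squaring mod 52: 3^1 ≡ 3, 3^2 ≡ 3² = 9, 3^4 ≡ 9² = 81 ≡ 29, 3^8 ≡ 29² = 841 ≡ 9, 3^16 ≡ 9² = 81 ≡ 29. Since 24 = 16 + 8, 3^24 ≡ 29·9: 29·9 = 261 ≡ 1. So 3^24 ≡ 1 (mod 52).
So φ(1) = φ(3) = 1 while 1 ≠ 3, therefore φ is not injective.
A non-injective map from the 52-element set ℤ/52ℤ to itself takes at most 51 distinct values, so it cannot be surjective. Thus φ is not surjective.
Since φ is not surjective, we determine |image(φ)|. Computing x^24 mod 52 for each x (by repeated squaring, reducing mod 52 at every step), the values φ(0), φ(1), …, φ(51) are: 0, 1, 40, 1, 40, 1, 40, 1, 40, 1, 40, 1, 40, 13, 40, 1, 40, 1, 40, 1, 40, 1, 40, 1, 40, 1, 0, 1, 40, 1, 40, 1, 40, 1, 40, 1, 40, 1, 40, 13, 40, 1, 40, 1, 40, 1, 40, 1, 40, 1, 40, 1.
The distinct values are {0, 1, 13, 40}; there are 4 of them.

4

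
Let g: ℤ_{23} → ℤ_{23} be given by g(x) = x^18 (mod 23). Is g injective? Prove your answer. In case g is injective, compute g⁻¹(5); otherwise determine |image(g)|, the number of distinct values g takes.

g(11): Repeated squaring mod 23: 11^1 ≡ 11, 11^2 ≡ 11² = 121 ≡ 6, 11^4 ≡ 6² = 36 ≡ 13, 11^8 ≡ 13² = 169 ≡ 8, 11^16 ≡ 8² = 64 ≡ 18. Since 18 = 16 + 2, 11^18 ≡ 18·6: 18·6 = 108 ≡ 16. So 11^18 ≡ 16 (mod 23).
g(12): Repeated squaring mod 23: 12^1 ≡ 12, 12^2 ≡ 12² = 144 ≡ 6, 12^4 ≡ 6² = 36 ≡ 13, 12^8 ≡ 13² = 169 ≡ 8, 12^16 ≡ 8² = 64 ≡ 18. Since 18 = 16 + 2, 12^18 ≡ 18·6: 18·6 = 108 ≡ 16. So 12^18 ≡ 16 (mod 23).
So g(11) = g(12) = 16 while 11 ≠ 12, thus g is not injective.
Since g is not injective, we determine |image(g)|. Computing x^18 mod 23 for each x (by repeated squaring, reducing mod 23 at every step), the values g(0), g(1), …, g(22) are: 0, 1, 13, 2, 8, 6, 3, 18, 12, 4, 9, 16, 16, 9, 4, 12, 18, 3, 6, 8, 2, 13, 1.
The distinct values are {0, 1, 2, 3, 4, 6, 8, 9, 12, 13, 16, 18}; there are 12 of them.

12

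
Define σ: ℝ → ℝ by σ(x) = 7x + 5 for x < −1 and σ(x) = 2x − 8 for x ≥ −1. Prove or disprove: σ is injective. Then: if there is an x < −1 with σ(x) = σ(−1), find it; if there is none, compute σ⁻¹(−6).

-15/7

Both pieces are strictly increasing (slopes 7 and 2), so each is injective on its own interval.
The left piece maps (−∞, −1) onto (−∞, −2); the right piece maps [−1, ∞) onto [−10, ∞).
These images overlap. In particular σ(−1) = −10 (right piece), and solving 7x + 5 = −10 on the left piece gives x = −15/7 < −1.
So σ(−15/7) = σ(−1) with −15/7 ≠ −1, and σ is not injective. This x = −15/7 is the requested value below −1.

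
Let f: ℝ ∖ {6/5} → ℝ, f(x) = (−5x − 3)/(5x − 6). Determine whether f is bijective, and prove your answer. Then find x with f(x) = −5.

33/20

If f(x) = −1, cross-multiplying gives 5(−5x − 3) = −5(5x − 6), which simplifies to −15 = 30 — false.  So −1 has no preimage and f is not surjective.
Hence f is not bijective.
Solving f(x) = −5: cross-multiplying gives −5x − 3 = −5(5x − 6), which rearranges to 20x = 33, so x = 33/20.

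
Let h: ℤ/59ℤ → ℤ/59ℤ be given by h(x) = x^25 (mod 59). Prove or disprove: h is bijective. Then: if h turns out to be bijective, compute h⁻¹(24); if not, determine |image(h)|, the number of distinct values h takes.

47

Since 59 is prime, the nonzero elements of ℤ/59ℤ form a cyclic group of order 58.
As gcd(25, 58) = 1, raising to the 25th power is a bijection on this group: if s^25 ≡ t^25 then (st^{−1})^25 = 1, and the only element of order dividing gcd(25, 58) = 1 is 1, so s = t.
With h(0) = 0 this makes h injective on all of ℤ/59ℤ, hence bijective (finite equal-size domain and codomain). In particular h is bijective.
Since h is bijective, we find the preimage of 24. The inverse of x ↦ x^25 on (ℤ/59ℤ)^× is x ↦ x^7, because 25·7 = 175 = 3·58 + 1 ≡ 1 (mod 58) and x^{58} = 1 for x ≠ 0 (Fermat). So h⁻¹(24) = 24^7 mod 59.
Repeated squaring mod 59: 24^1 ≡ 24, 24^2 ≡ 24² = 576 ≡ 45, 24^4 ≡ 45² = 2025 ≡ 19. Since 7 = 4 + 2 + 1, 24^7 ≡ 19·45·24: 19·45 = 855 ≡ 29, then 29·24 = 696 ≡ 47. So 24^7 ≡ 47 (mod 59).
Hence h⁻¹(24) = 47.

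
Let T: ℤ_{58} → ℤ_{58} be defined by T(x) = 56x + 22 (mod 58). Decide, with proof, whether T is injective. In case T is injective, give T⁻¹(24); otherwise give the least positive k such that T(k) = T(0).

By definition, injectivity means: for all x_1, x_2 in the domain, T(x_1) = T(x_2) implies x_1 = x_2.
We have gcd(56, 58) = 2 > 1. Taking x_1 = 0 and x_2 = 29: T(0) = 22 and T(29) = 56·29 + 22 = 1646 ≡ 22 (mod 58).
So T(0) = T(29) while 0 ≠ 29, so T is not injective.
Since T is not injective, we find the least positive k with T(k) = T(0): this means 56k ≡ 0 (mod 58), i.e. 58 ∣ 56k. Since gcd(56, 58) = 2, dividing through by 2 this holds exactly when 29 ∣ 28k, and as gcd(28, 29) = 1, exactly when 29 ∣ k.
The smallest positive such k is 29.

29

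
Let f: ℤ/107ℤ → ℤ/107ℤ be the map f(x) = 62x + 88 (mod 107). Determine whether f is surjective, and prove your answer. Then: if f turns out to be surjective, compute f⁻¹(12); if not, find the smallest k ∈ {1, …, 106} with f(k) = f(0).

Since gcd(62, 107) = 1, 62 is invertible modulo 107. Euclid's algorithm: 107 = 1·62 + 45, 62 = 1·45 + 17, 45 = 2·17 + 11, 17 = 1·11 + 6, 11 = 1·6 + 5, 6 = 1·5 + 1; back-substituting gives 1 = 19·62 − 11·107, so 62⁻¹ ≡ 19 (mod 107).
For any y ∈ ℤ/107ℤ, x = 19(y − 88) mod 107 satisfies f(x) = 62·19(y − 88) + 88 ≡ y (since 62·19 ≡ 1 mod 107). So every y has a preimage.
Therefore f is surjective.
Since f is surjective, we find f⁻¹(12): we need 62x ≡ 12 − 88 ≡ 31 (mod 107). Using 62⁻¹ = 19: x ≡ 19·31 = 589 = 5·107 + 54, so x = 54.
Check: f(54) = 62·54 + 88 = 3436 = 32·107 + 12 ≡ 12 (mod 107).

54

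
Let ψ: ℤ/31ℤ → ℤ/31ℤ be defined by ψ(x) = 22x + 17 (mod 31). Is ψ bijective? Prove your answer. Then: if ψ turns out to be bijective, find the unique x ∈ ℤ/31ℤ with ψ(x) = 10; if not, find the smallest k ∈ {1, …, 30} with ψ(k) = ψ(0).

By definition, ψ is injective when ψ(s) = ψ(t) forces s = t.
Suppose ψ(s) = ψ(t) in ℤ/31ℤ. Then 22s + 17 ≡ 22t + 17 (mod 31), hence 22(s − t) ≡ 0 (mod 31).
Since gcd(22, 31) = 1, 22 is invertible modulo 31, thus s − t ≡ 0 (mod 31), i.e. s = t.
We now compute 22⁻¹ mod 31 explicitly. Euclid's algorithm: 31 = 1·22 + 9, 22 = 2·9 + 4, 9 = 2·4 + 1; back-substituting gives 1 = 24·22 − 17·31, so 22⁻¹ ≡ 24 (mod 31).
Then y ↦ 24(y − 17) is a two-sided inverse to ψ, so every y ∈ ℤ/31ℤ has a preimage.
So ψ is bijective.
Since ψ is bijective, we find ψ⁻¹(10): we need 22x ≡ 10 − 17 ≡ 24 (mod 31). Using 22⁻¹ = 24: x ≡ 24·24 = 576 = 18·31 + 18, so x = 18.
Check: ψ(18) = 22·18 + 17 = 413 = 13·31 + 10 ≡ 10 (mod 31).

18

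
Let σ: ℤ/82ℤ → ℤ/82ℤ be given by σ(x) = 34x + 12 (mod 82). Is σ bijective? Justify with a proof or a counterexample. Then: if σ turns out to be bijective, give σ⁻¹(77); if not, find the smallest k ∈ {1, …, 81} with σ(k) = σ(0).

We have gcd(34, 82) = 2 > 1. Taking a = 0 and b = 41: σ(0) = 12 and σ(41) = 34·41 + 12 = 1406 ≡ 12 (mod 82).
So σ(0) = σ(41) while 0 ≠ 41, hence σ is not injective, hence not bijective.
Since σ is not bijective, we find the least positive k with σ(k) = σ(0): this means 34k ≡ 0 (mod 82), i.e. 82 ∣ 34k. Since gcd(34, 82) = 2, dividing through by 2 this holds exactly when 41 ∣ 17k, and as gcd(17, 41) = 1, exactly when 41 ∣ k.
The smallest positive such k is 41.

41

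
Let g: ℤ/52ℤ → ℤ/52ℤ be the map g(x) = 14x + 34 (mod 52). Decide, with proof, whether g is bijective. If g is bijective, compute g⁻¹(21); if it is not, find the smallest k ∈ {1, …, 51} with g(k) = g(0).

26

Recall that injectivity means: for all x_1, x_2 in the domain, g(x_1) = g(x_2) implies x_1 = x_2.
We have gcd(14, 52) = 2 > 1. Taking x_1 = 0 and x_2 = 26: g(0) = 34 and g(26) = 14·26 + 34 = 398 ≡ 34 (mod 52).
So g(0) = g(26) while 0 ≠ 26, hence g is not injective, hence not bijective.
Since g is not bijective, we find the least positive k with g(k) = g(0): this means 14k ≡ 0 (mod 52), i.e. 52 ∣ 14k. Since gcd(14, 52) = 2, dividing through by 2 this holds exactly when 26 ∣ 7k, and as gcd(7, 26) = 1, exactly when 26 ∣ k.
The smallest positive such k is 26.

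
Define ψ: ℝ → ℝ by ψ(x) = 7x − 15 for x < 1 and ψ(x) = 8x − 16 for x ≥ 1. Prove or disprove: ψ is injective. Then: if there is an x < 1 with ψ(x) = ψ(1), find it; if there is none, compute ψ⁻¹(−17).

Both pieces are strictly increasing (slopes 7 and 8), so each is injective on its own interval.
The left piece maps (−∞, 1) onto (−∞, −8); the right piece maps [1, ∞) onto [−8, ∞).
These images are disjoint, so no value is attained by both pieces. Thus ψ is injective.
Because the two images are disjoint, no x < 1 has ψ(x) = ψ(1), so we compute ψ⁻¹(−17): −17 lies in (−∞, −8), so solve 7x − 15 = −17: x = (−17 + 15)/7 = −2/7.

-2/7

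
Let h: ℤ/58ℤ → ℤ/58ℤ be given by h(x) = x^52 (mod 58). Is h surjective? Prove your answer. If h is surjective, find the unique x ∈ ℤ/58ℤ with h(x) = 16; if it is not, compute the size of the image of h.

h(3): Repeated squaring mod 58: 3^1 ≡ 3, 3^2 ≡ 3² = 9, 3^4 ≡ 9² = 81 ≡ 23, 3^8 ≡ 23² = 529 ≡ 7, 3^16 ≡ 7² = 49, 3^32 ≡ 49² = 2401 ≡ 23. Since 52 = 32 + 16 + 4, 3^52 ≡ 23·49·23: 23·49 = 1127 ≡ 25, then 25·23 = 575 ≡ 53. So 3^52 ≡ 53 (mod 58).
h(7): Repeated squaring mod 58: 7^1 ≡ 7, 7^2 ≡ 7² = 49, 7^4 ≡ 49² = 2401 ≡ 23, 7^8 ≡ 23² = 529 ≡ 7, 7^16 ≡ 7² = 49, 7^32 ≡ 49² = 2401 ≡ 23. Since 52 = 32 + 16 + 4, 7^52 ≡ 23·49·23: 23·49 = 1127 ≡ 25, then 25·23 = 575 ≡ 53. So 7^52 ≡ 53 (mod 58).
So h(3) = h(7) = 53 while 3 ≠ 7, thus h is not injective.
A non-injective map from the 58-element set ℤ/58ℤ to itself takes at most 57 distinct values, so it cannot be surjective. Hence h is not surjective.
Since h is not surjective, we determine |image(h)|. Computing x^52 mod 58 for each x (by repeated squaring, reducing mod 58 at every step), the values h(0), h(1), …, h(57) are: 0, 1, 20, 53, 52, 49, 16, 53, 54, 25, 52, 7, 30, 7, 16, 45, 36, 1, 36, 23, 54, 25, 24, 45, 20, 23, 24, 49, 30, 29, 30, 49, 24, 23, 20, 45, 24, 25, 54, 23, 36, 1, 36, 45, 16, 7, 30, 7, 52, 25, 54, 53, 16, 49, 52, 53, 20, 1.
The distinct values are {0, 1, 7, 16, 20, 23, 24, 25, 29, 30, 36, 45, 49, 52, 53, 54}; there are 16 of them.

16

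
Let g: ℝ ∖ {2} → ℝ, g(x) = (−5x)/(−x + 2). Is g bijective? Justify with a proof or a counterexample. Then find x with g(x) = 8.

16/3

If g(x) = 5, cross-multiplying gives −1(−5x) = −5(−x + 2), which simplifies to 0 = −10 — false.  So 5 has no preimage and g is not surjective.
So g is not bijective.
Solving g(x) = 8: cross-multiplying gives −5x = 8(−x + 2), which rearranges to 3x = 16, so x = 16/3.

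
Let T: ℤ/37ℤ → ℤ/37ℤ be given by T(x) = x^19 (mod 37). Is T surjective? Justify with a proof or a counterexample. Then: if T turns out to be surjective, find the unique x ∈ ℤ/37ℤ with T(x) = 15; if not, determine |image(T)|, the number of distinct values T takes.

22

Since 37 is prime, the nonzero elements of ℤ/37ℤ form a cyclic group of order 36.
As gcd(19, 36) = 1, raising to the 19th power is a bijection on this group: if a^19 ≡ b^19 then (ab^{−1})^19 = 1, and the only element of order dividing gcd(19, 36) = 1 is 1, so a = b.
With T(0) = 0 this makes T injective on all of ℤ/37ℤ, hence bijective (finite equal-size domain and codomain). In particular T is surjective.
Since T is surjective, we find the preimage of 15. The inverse of x ↦ x^19 on (ℤ/37ℤ)^× is x ↦ x^19, because 19·19 = 361 = 10·36 + 1 ≡ 1 (mod 36) and x^{36} = 1 for x ≠ 0 (Fermat). So T⁻¹(15) = 15^19 mod 37.
Repeated squaring mod 37: 15^1 ≡ 15, 15^2 ≡ 15² = 225 ≡ 3, 15^4 ≡ 3² = 9, 15^8 ≡ 9² = 81 ≡ 7, 15^16 ≡ 7² = 49 ≡ 12. Since 19 = 16 + 2 + 1, 15^19 ≡ 12·3·15: 12·3 = 36, then 36·15 = 540 ≡ 22. So 15^19 ≡ 22 (mod 37).
Hence T⁻¹(15) = 22.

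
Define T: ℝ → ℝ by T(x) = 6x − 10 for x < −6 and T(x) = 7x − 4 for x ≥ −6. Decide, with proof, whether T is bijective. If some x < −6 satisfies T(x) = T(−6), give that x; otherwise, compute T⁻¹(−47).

-37/6

Both pieces are strictly increasing (slopes 6 and 7), so each is injective on its own interval.
The left piece maps (−∞, −6) onto (−∞, −46); the right piece maps [−6, ∞) onto [−46, ∞).
Since −46 = −46, the images partition ℝ: T is injective and surjective, hence bijective.
Because the two images are disjoint, no x < −6 has T(x) = T(−6), so we compute T⁻¹(−47): −47 lies in (−∞, −46), so solve 6x − 10 = −47: x = (−47 + 10)/6 = −37/6.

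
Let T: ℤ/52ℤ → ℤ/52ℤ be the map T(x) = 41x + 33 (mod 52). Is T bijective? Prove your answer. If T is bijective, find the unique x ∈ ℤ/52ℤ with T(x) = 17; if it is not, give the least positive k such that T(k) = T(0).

44

If T(x_1) = T(x_2), then 41x_1 ≡ 41x_2 (mod 52). Because gcd(41, 52) = 1, we may cancel 41 to get x_1 ≡ x_2 (mod 52).
We now compute 41⁻¹ mod 52 explicitly. Euclid's algorithm: 52 = 1·41 + 11, 41 = 3·11 + 8, 11 = 1·8 + 3, 8 = 2·3 + 2, 3 = 1·2 + 1; back-substituting gives 1 = 33·41 − 26·52, so 41⁻¹ ≡ 33 (mod 52).
Then y ↦ 33(y − 33) is a two-sided inverse to T, so every y ∈ ℤ/52ℤ has a preimage.
So T is bijective.
Since T is bijective, we find T⁻¹(17): we need 41x ≡ 17 − 33 ≡ 36 (mod 52). Using 41⁻¹ = 33: x ≡ 33·36 = 1188 = 22·52 + 44, so x = 44.
Check: T(44) = 41·44 + 33 = 1837 = 35·52 + 17 ≡ 17 (mod 52).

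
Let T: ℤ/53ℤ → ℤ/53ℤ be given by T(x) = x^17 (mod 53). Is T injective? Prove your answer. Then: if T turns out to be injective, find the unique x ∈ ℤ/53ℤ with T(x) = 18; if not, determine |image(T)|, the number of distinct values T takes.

Since 53 is prime, the nonzero elements of ℤ/53ℤ form a cyclic group of order 52.
As gcd(17, 52) = 1, raising to the 17th power is a bijection on this group: if u^17 ≡ v^17 then (uv^{−1})^17 = 1, and the only element of order dividing gcd(17, 52) = 1 is 1, so u = v.
With T(0) = 0 this makes T injective on all of ℤ/53ℤ, hence bijective (finite equal-size domain and codomain). In particular T is injective.
Since T is injective, we find the preimage of 18. The inverse of x ↦ x^17 on (ℤ/53ℤ)^× is x ↦ x^49, because 17·49 = 833 = 16·52 + 1 ≡ 1 (mod 52) and x^{52} = 1 for x ≠ 0 (Fermat). So T⁻¹(18) = 18^49 mod 53.
Repeated squaring mod 53: 18^1 ≡ 18, 18^2 ≡ 18² = 324 ≡ 6, 18^4 ≡ 6² = 36, 18^8 ≡ 36² = 1296 ≡ 24, 18^16 ≡ 24² = 576 ≡ 46, 18^32 ≡ 46² = 2116 ≡ 49. Since 49 = 32 + 16 + 1, 18^49 ≡ 49·46·18: 49·46 = 2254 ≡ 28, then 28·18 = 504 ≡ 27. So 18^49 ≡ 27 (mod 53).
Hence T⁻¹(18) = 27.

27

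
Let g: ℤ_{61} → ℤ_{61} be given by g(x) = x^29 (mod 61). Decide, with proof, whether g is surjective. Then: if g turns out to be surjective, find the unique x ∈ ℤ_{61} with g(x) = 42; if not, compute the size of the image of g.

16

Since 61 is prime, the nonzero elements of ℤ_{61} form a cyclic group of order 60.
As gcd(29, 60) = 1, raising to the 29th power is a bijection on this group: if u^29 ≡ v^29 then (uv^{−1})^29 = 1, and the only element of order dividing gcd(29, 60) = 1 is 1, so u = v.
With g(0) = 0 this makes g injective on all of ℤ_{61}, hence bijective (finite equal-size domain and codomain). In particular g is surjective.
Since g is surjective, we find the preimage of 42. The inverse of x ↦ x^29 on (ℤ_{61})^× is x ↦ x^29, because 29·29 = 841 = 14·60 + 1 ≡ 1 (mod 60) and x^{60} = 1 for x ≠ 0 (Fermat). So g⁻¹(42) = 42^29 mod 61.
Repeated squaring mod 61: 42^1 ≡ 42, 42^2 ≡ 42² = 1764 ≡ 56, 42^4 ≡ 56² = 3136 ≡ 25, 42^8 ≡ 25² = 625 ≡ 15, 42^16 ≡ 15² = 225 ≡ 42. Since 29 = 16 + 8 + 4 + 1, 42^29 ≡ 42·15·25·42: 42·15 = 630 ≡ 20, then 20·25 = 500 ≡ 12, then 12·42 = 504 ≡ 16. So 42^29 ≡ 16 (mod 61).
Hence g⁻¹(42) = 16.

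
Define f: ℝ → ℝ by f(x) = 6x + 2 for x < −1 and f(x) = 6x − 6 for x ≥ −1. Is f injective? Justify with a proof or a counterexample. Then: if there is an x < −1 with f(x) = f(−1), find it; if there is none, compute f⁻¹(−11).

Both pieces are strictly increasing (slopes 6 and 6), so each is injective on its own interval.
The left piece maps (−∞, −1) onto (−∞, −4); the right piece maps [−1, ∞) onto [−12, ∞).
These images overlap. In particular f(−1) = −12 (right piece), and solving 6x + 2 = −12 on the left piece gives x = −7/3 < −1.
So f(−7/3) = f(−1) with −7/3 ≠ −1, and f is not injective. This x = −7/3 is the requested value below −1.

-7/3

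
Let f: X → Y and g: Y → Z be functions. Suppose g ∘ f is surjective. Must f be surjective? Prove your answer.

No. Take X = {1, 2, 3}, Y = {1, 2, 3, 4, 5}, Z = {1}, f(a) = 1 for every a ∈ X, and g(b) = 1 for every b ∈ Y.
Then g ∘ f is surjective onto {1}, but 5 ∈ Y has no preimage under f, so f is not surjective.

not surjective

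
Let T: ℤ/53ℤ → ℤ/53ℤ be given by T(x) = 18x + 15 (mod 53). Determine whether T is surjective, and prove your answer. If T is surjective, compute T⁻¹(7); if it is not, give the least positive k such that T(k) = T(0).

29

By definition, T is surjective if every y in the codomain equals T(x) for some x in the domain.
Since gcd(18, 53) = 1, 18 is invertible modulo 53. Euclid's algorithm: 53 = 2·18 + 17, 18 = 1·17 + 1; back-substituting gives 1 = 3·18 − 1·53, so 18⁻¹ ≡ 3 (mod 53).
Then y ↦ 3(y − 15) is a two-sided inverse to T, so every y ∈ ℤ/53ℤ has a preimage.
So T is surjective.
Since T is surjective, we find T⁻¹(7): we need 18x ≡ 7 − 15 ≡ 45 (mod 53). Using 18⁻¹ = 3: x ≡ 3·45 = 135 = 2·53 + 29, so x = 29.
Check: T(29) = 18·29 + 15 = 537 = 10·53 + 7 ≡ 7 (mod 53).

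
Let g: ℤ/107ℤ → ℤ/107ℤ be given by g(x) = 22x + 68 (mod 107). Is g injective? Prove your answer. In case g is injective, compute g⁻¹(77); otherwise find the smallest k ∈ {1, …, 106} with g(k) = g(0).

15

If g(s) = g(t), then 22s ≡ 22t (mod 107). Because gcd(22, 107) = 1, we may cancel 22 to get s ≡ t (mod 107).
Thus g is injective.
We now compute 22⁻¹ mod 107 explicitly. Euclid's algorithm: 107 = 4·22 + 19, 22 = 1·19 + 3, 19 = 6·3 + 1; back-substituting gives 1 = 73·22 − 15·107, so 22⁻¹ ≡ 73 (mod 107).
Since g is injective, we compute g⁻¹(77): solve 22x + 68 ≡ 77 (mod 107), i.e. 22x ≡ 9 (mod 107).
Multiplying by 22⁻¹ = 73 gives x ≡ 73·9 = 657 = 6·107 + 15 ≡ 15 (mod 107).
Check: g(15) = 22·15 + 68 = 398 = 3·107 + 77 ≡ 77 (mod 107).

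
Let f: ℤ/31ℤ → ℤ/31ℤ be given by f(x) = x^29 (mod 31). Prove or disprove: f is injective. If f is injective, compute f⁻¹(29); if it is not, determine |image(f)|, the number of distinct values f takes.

15

Since 31 is prime, the nonzero elements of ℤ/31ℤ form a cyclic group of order 30.
As gcd(29, 30) = 1, raising to the 29th power is a bijection on this group: if x_1^29 ≡ x_2^29 then (x_1x_2^{−1})^29 = 1, and the only element of order dividing gcd(29, 30) = 1 is 1, so x_1 = x_2.
With f(0) = 0 this makes f injective on all of ℤ/31ℤ, hence bijective (finite equal-size domain and codomain). In particular f is injective.
Since f is injective, we find the preimage of 29. The inverse of x ↦ x^29 on (ℤ/31ℤ)^× is x ↦ x^29, because 29·29 = 841 = 28·30 + 1 ≡ 1 (mod 30) and x^{30} = 1 for x ≠ 0 (Fermat). So f⁻¹(29) = 29^29 mod 31.
Repeated squaring mod 31: 29^1 ≡ 29, 29^2 ≡ 29² = 841 ≡ 4, 29^4 ≡ 4² = 16, 29^8 ≡ 16² = 256 ≡ 8, 29^16 ≡ 8² = 64 ≡ 2. Since 29 = 16 + 8 + 4 + 1, 29^29 ≡ 2·8·16·29: 2·8 = 16, then 16·16 = 256 ≡ 8, then 8·29 = 232 ≡ 15. So 29^29 ≡ 15 (mod 31).
Hence f⁻¹(29) = 15.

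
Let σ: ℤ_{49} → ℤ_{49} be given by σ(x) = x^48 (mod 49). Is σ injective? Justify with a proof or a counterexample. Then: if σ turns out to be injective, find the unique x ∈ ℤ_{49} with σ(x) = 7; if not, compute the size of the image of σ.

8

σ(3): Repeated squaring mod 49: 3^1 ≡ 3, 3^2 ≡ 3² = 9, 3^4 ≡ 9² = 81 ≡ 32, 3^8 ≡ 32² = 1024 ≡ 44, 3^16 ≡ 44² = 1936 ≡ 25, 3^32 ≡ 25² = 625 ≡ 37. Since 48 = 32 + 16, 3^48 ≡ 37·25: 37·25 = 925 ≡ 43. So 3^48 ≡ 43 (mod 49).
σ(5): Repeated squaring mod 49: 5^1 ≡ 5, 5^2 ≡ 5² = 25, 5^4 ≡ 25² = 625 ≡ 37, 5^8 ≡ 37² = 1369 ≡ 46, 5^16 ≡ 46² = 2116 ≡ 9, 5^32 ≡ 9² = 81 ≡ 32. Since 48 = 32 + 16, 5^48 ≡ 32·9: 32·9 = 288 ≡ 43. So 5^48 ≡ 43 (mod 49).
So σ(3) = σ(5) = 43 while 3 ≠ 5, hence σ is not injective.
Since σ is not injective, we determine |image(σ)|. Computing x^48 mod 49 for each x (by repeated squaring, reducing mod 49 at every step), the values σ(0), σ(1), …, σ(48) are: 0, 1, 15, 43, 29, 43, 8, 0, 43, 36, 8, 15, 22, 15, 0, 36, 8, 22, 1, 1, 22, 0, 29, 29, 36, 36, 29, 29, 0, 22, 1, 1, 22, 8, 36, 0, 15, 22, 15, 8, 36, 43, 0, 8, 43, 29, 43, 15, 1.
The distinct values are {0, 1, 8, 15, 22, 29, 36, 43}; there are 8 of them.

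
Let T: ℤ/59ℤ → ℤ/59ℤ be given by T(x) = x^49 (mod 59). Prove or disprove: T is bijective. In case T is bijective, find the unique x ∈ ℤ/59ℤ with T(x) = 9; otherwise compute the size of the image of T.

27

Since 59 is prime, the nonzero elements of ℤ/59ℤ form a cyclic group of order 58.
As gcd(49, 58) = 1, raising to the 49th power is a bijection on this group: if a^49 ≡ b^49 then (ab^{−1})^49 = 1, and the only element of order dividing gcd(49, 58) = 1 is 1, so a = b.
With T(0) = 0 this makes T injective on all of ℤ/59ℤ, hence bijective (finite equal-size domain and codomain). In particular T is bijective.
Since T is bijective, we find the preimage of 9. The inverse of x ↦ x^49 on (ℤ/59ℤ)^× is x ↦ x^45, because 49·45 = 2205 = 38·58 + 1 ≡ 1 (mod 58) and x^{58} = 1 for x ≠ 0 (Fermat). So T⁻¹(9) = 9^45 mod 59.
Repeated squaring mod 59: 9^1 ≡ 9, 9^2 ≡ 9² = 81 ≡ 22, 9^4 ≡ 22² = 484 ≡ 12, 9^8 ≡ 12² = 144 ≡ 26, 9^16 ≡ 26² = 676 ≡ 27, 9^32 ≡ 27² = 729 ≡ 21. Since 45 = 32 + 8 + 4 + 1, 9^45 ≡ 21·26·12·9: 21·26 = 546 ≡ 15, then 15·12 = 180 ≡ 3, then 3·9 = 27. So 9^45 ≡ 27 (mod 59).
Hence T⁻¹(9) = 27.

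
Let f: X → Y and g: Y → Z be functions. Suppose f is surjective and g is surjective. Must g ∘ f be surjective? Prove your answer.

surjective

Let c ∈ Z. Since g is surjective, there is b ∈ Y with g(b) = c. Since f is surjective, there is a ∈ X with f(a) = b.
Then (g ∘ f)(a) = g(b) = c. Therefore g ∘ f is surjective.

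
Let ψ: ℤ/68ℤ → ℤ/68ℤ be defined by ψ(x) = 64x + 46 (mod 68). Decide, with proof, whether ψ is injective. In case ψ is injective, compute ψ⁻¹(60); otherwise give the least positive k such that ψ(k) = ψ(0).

17

We have gcd(64, 68) = 4 > 1. Taking a = 0 and b = 17: ψ(0) = 46 and ψ(17) = 64·17 + 46 = 1134 ≡ 46 (mod 68).
So ψ(0) = ψ(17) while 0 ≠ 17, thus ψ is not injective.
Since ψ is not injective, we find the least positive k with ψ(k) = ψ(0): this means 64k ≡ 0 (mod 68), i.e. 68 ∣ 64k. Since gcd(64, 68) = 4, dividing through by 4 this holds exactly when 17 ∣ 16k, and as gcd(16, 17) = 1, exactly when 17 ∣ k.
The smallest positive such k is 17.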